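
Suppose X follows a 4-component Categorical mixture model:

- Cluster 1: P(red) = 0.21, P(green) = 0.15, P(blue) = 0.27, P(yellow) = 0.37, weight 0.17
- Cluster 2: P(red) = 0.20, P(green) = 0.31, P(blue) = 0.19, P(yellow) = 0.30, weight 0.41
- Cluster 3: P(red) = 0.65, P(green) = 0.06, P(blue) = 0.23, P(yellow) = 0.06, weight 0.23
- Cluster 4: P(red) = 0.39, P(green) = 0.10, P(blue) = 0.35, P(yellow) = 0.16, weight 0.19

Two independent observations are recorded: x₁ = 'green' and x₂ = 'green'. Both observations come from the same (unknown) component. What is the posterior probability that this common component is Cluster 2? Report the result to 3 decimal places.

Posterior ∝ prior × likelihood, so P(k | x) ∝ w_k f_k(x); normalise over all components.
Since both observations come from the same component, the likelihood for component k is f_k(x₁)·f_k(x₂).
  p_1 = [0.15] × [0.15] = 0.0225
  p_2 = [0.31] × [0.31] = 0.0961
  p_3 = [0.06] × [0.06] = 0.0036
  p_4 = [0.1] × [0.1] = 0.01
Prior × likelihood for each component:
  w_1·p_1 = 0.17 × 0.0225 = 0.003825
  w_2·p_2 = 0.41 × 0.0961 = 0.039401
  w_3·p_3 = 0.23 × 0.0036 = 0.000828
  w_4·p_4 = 0.19 × 0.01 = 0.0019
Sum: 0.003825 + 0.039401 + 0.000828 + 0.0019 = 0.045954
So the posterior for Cluster 2 is 0.039401 / 0.045954 ≈ 0.857.

0.857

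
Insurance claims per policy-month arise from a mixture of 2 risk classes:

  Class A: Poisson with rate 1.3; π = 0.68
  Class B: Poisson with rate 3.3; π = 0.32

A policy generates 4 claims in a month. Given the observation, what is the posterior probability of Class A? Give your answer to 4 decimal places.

0.2744

Apply Bayes' rule: the posterior for each component is proportional to its prior times its likelihood at x.
Evaluate each component's likelihood at the observed value:
  f_A = 0.0324324
  f_B = 0.182252
Prior × likelihood for each component:
  π_A·f_A = 0.68 × 0.0324324 = 0.022054
  π_B·f_B = 0.32 × 0.182252 = 0.0583207
Sum: 0.022054 + 0.0583207 = 0.0803747
So the posterior for Class A is 0.022054 / 0.0803747 ≈ 0.2744.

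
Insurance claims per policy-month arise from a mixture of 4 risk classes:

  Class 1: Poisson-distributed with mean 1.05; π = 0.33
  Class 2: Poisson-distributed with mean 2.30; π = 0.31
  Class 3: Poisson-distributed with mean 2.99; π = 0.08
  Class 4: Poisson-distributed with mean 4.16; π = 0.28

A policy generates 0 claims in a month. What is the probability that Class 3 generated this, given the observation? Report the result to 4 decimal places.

0.0260

P(component k | x) = π_k·f_k(x) / marginal(x), where marginal(x) = Σ_j π_j·f_j(x).
Poisson probabilities:
  p_1 = 0.349938
  p_2 = 0.100259
  p_3 = 0.0502874
  p_4 = 0.0156076
Multiply by the mixture weights:
  π_1·p_1 = 0.33 × 0.349938 = 0.115479
  π_2·p_2 = 0.31 × 0.100259 = 0.0310802
  π_3·p_3 = 0.08 × 0.0502874 = 0.00402299
  π_4·p_4 = 0.28 × 0.0156076 = 0.00437012
Normaliser: 0.115479 + 0.0310802 + 0.00402299 + 0.00437012 = 0.154953
P(Class 3 | the observation) = 0.00402299 / 0.154953 ≈ 0.0260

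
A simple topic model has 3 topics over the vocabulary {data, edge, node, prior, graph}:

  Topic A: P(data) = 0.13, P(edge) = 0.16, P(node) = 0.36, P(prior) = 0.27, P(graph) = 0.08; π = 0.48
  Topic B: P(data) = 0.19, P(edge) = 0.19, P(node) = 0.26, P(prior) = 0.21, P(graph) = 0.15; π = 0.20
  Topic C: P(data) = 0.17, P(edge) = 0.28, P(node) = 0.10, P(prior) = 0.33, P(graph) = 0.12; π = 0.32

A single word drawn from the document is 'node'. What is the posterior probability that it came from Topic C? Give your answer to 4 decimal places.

0.1246

Posterior ∝ prior × likelihood, so P(k | x) ∝ P(Z=k) f_k(x); normalise over all components.
Evaluate each component's likelihood at the observed value:
  f_A = P(node | comp) = 0.36
  f_B = P(node | comp) = 0.26
  f_C = P(node | comp) = 0.10
Prior × likelihood for each component:
  P(Z=A)·f_A = 0.48 × 0.36 = 0.1728
  P(Z=B)·f_B = 0.20 × 0.26 = 0.052
  P(Z=C)·f_C = 0.32 × 0.1 = 0.032
Sum: 0.1728 + 0.052 + 0.032 = 0.2568
P(Topic C | x) = 0.032 / 0.2568 ≈ 0.1246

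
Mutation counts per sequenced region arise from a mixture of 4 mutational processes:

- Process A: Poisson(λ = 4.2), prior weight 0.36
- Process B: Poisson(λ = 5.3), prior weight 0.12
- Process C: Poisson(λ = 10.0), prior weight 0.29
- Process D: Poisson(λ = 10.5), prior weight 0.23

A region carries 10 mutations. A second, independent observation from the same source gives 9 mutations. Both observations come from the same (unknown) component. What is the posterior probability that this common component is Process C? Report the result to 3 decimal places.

0.563

The responsibility of component k is π_k f_k(x) divided by Σ_j π_j f_j(x).
Since both observations come from the same component, the likelihood for component k is f_k(x₁)·f_k(x₂).
  L_A = [e^(−4.2)·4.2^10/10! = 0.00705819] × [0.0168052] = 0.000118614
  L_B = [e^(−5.3)·5.3^10/10! = 0.0240566] × [0.0453899] = 0.00109193
  L_C = [e^(−10.0)·10.0^10/10! = 0.12511] × [0.12511] = 0.0156525
  L_D = [e^(−10.5)·10.5^10/10! = 0.123606] × [0.11772] = 0.0145508
Unnormalised posteriors:
  π_A·L_A = 0.36 × 0.000118614 = 4.27011e-05
  π_B·L_B = 0.12 × 0.00109193 = 0.000131031
  π_C·L_C = 0.29 × 0.0156525 = 0.00453923
  π_D·L_D = 0.23 × 0.0145508 = 0.00334668
Marginal: 4.27011e-05 + 0.000131031 + 0.00453923 + 0.00334668 = 0.00805964
P(Process C | x) = 0.00453923 / 0.00805964 ≈ 0.563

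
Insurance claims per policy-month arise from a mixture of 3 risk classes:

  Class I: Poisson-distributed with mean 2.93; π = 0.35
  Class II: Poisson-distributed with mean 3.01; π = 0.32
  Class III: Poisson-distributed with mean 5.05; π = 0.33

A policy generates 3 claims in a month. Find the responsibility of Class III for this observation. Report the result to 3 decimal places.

By Bayes' theorem, P(k | x) = π_k f_k(x) / Σ_j π_j f_j(x).
Poisson probabilities:
  L_I = e^(−2.93)·2.93^3/3! = 0.223856
  L_II = e^(−3.01)·3.01^3/3! = 0.224038
  L_III = e^(−5.05)·5.05^3/3! = 0.137574
Multiply by the mixture weights:
  π_I·L_I = 0.35 × 0.223856 = 0.0783496
  π_II·L_II = 0.32 × 0.224038 = 0.0716922
  π_III·L_III = 0.33 × 0.137574 = 0.0453994
Sum: 0.0783496 + 0.0716922 + 0.0453994 = 0.195441
Responsibility of Class III: 0.0453994 / 0.195441 ≈ 0.232

0.232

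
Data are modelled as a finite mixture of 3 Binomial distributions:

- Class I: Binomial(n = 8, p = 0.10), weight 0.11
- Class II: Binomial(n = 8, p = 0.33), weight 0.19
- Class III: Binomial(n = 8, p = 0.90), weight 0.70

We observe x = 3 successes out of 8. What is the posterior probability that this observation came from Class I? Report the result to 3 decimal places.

0.065

Apply Bayes' rule: the posterior for each component is proportional to its prior times its likelihood at x.
Component likelihoods at x = 3 successes out of 8:
  L_I = 0.0330674
  L_II = 0.271709
  L_III = 0.00040824
Prior × likelihood for each component:
  π_I·L_I = 0.11 × 0.0330674 = 0.00363742
  π_II·L_II = 0.19 × 0.271709 = 0.0516247
  π_III·L_III = 0.70 × 0.00040824 = 0.000285768
Sum: 0.00363742 + 0.0516247 + 0.000285768 = 0.0555479
P(Class I | 3 successes out of 8) = 0.00363742 / 0.0555479 ≈ 0.065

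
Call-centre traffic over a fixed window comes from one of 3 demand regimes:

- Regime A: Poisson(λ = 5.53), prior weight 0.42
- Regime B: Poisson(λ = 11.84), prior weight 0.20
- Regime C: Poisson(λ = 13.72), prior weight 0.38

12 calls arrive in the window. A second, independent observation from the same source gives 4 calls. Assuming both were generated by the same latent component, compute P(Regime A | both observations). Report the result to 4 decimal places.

The responsibility of component k is π_k f_k(x) divided by Σ_j π_j f_j(x).
Since both observations come from the same component, the likelihood for component k is f_k(x₁)·f_k(x₂).
  p_A = [0.00677199] × [0.15454] = 0.00104654
  p_B = [0.114245] × [0.00590403] = 0.000674506
  p_C = [0.102186] × [0.00162437] = 0.000165988
Prior × likelihood for each component:
  π_A·p_A = 0.42 × 0.00104654 = 0.000439548
  π_B·p_B = 0.20 × 0.000674506 = 0.000134901
  π_C·p_C = 0.38 × 0.000165988 = 6.30755e-05
Denominator: 0.000439548 + 0.000134901 + 6.30755e-05 = 0.000637525
Responsibility of Regime A: 0.000439548 / 0.000637525 ≈ 0.6895

0.6895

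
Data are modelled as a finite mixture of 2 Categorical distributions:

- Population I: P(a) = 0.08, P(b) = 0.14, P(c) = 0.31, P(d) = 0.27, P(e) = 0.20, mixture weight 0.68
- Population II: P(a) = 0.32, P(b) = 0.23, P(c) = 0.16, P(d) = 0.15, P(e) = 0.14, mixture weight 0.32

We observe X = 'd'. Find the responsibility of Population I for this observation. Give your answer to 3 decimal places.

0.793

Apply Bayes' rule: the posterior for each component is proportional to its prior times its likelihood at x.
Component likelihoods at x = 'd':
  L_I = 0.27
  L_II = 0.15
Weight by the priors:
  π_I·L_I = 0.68 × 0.27 = 0.1836
  π_II·L_II = 0.32 × 0.15 = 0.048
Normaliser: 0.1836 + 0.048 = 0.2316
P(Population I | data) ≈ 0.793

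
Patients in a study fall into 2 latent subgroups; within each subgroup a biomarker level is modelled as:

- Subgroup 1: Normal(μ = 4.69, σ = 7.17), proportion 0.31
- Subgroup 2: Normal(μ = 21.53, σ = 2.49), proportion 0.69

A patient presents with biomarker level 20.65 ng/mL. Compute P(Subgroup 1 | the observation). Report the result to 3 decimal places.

0.014

The responsibility of component k is w_k f_k(x) divided by Σ_j w_j f_j(x).
Normal densities:
  p_1 = 0.00467161
  p_2 = 0.150518
Unnormalised posteriors:
  w_1·p_1 = 0.31 × 0.00467161 = 0.0014482
  w_2·p_2 = 0.69 × 0.150518 = 0.103857
Marginal: 0.0014482 + 0.103857 = 0.105306
P(Subgroup 1 | 20.65 ng/mL) = 0.0014482 / 0.105306 ≈ 0.014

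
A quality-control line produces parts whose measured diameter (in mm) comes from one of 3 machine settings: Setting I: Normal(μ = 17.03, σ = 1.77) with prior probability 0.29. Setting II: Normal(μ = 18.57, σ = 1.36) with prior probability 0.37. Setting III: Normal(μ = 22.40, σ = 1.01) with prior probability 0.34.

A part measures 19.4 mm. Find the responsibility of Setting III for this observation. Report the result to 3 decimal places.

P(component k | x) = π_k·f_k(x) / marginal(x), where marginal(x) = Σ_j π_j·f_j(x).
Component likelihoods at x = 19.4 mm:
  f_I = (1/(1.77·√(2π)))·exp(−(19.4−17.03)²/(2·1.77²)) = 0.225391·exp(-0.89644) = 0.0919642
  f_II = (1/(1.36·√(2π)))·exp(−(19.4−18.57)²/(2·1.36²)) = 0.293340·exp(-0.18623) = 0.243497
  f_III = (1/(1.01·√(2π)))·exp(−(19.4−22.40)²/(2·1.01²)) = 0.394992·exp(-4.41133) = 0.00479481
Weight by the priors:
  π_I·f_I = 0.29 × 0.0919642 = 0.0266696
  π_II·f_II = 0.37 × 0.243497 = 0.0900937
  π_III·f_III = 0.34 × 0.00479481 = 0.00163024
Normaliser: 0.0266696 + 0.0900937 + 0.00163024 = 0.118394
So the posterior for Setting III is 0.00163024 / 0.118394 ≈ 0.014.

0.014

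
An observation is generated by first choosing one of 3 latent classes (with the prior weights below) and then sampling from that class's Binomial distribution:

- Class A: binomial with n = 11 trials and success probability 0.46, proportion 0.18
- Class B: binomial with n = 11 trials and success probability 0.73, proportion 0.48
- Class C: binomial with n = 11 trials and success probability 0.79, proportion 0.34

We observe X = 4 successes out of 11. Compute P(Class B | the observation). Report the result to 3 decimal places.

P(component k | x) = P(Z=k)·f_k(x) / marginal(x), where marginal(x) = Σ_j P(Z=j)·f_j(x).
Evaluate each component's likelihood at the observed value:
  f_A = C(11,4)·0.46^4·0.54^7 = 330·0.0447746·0.0133893 = 0.197834
  f_B = C(11,4)·0.73^4·0.27^7 = 330·0.283982·0.000104604 = 0.00980284
  f_C = C(11,4)·0.79^4·0.21^7 = 330·0.389501·1.80109e-05 = 0.00231503
Weight by the priors:
  P(Z=A)·f_A = 0.18 × 0.197834 = 0.0356102
  P(Z=B)·f_B = 0.48 × 0.00980284 = 0.00470536
  P(Z=C)·f_C = 0.34 × 0.00231503 = 0.000787112
Marginal: 0.0356102 + 0.00470536 + 0.000787112 = 0.0411026
Responsibility of Class B: 0.00470536 / 0.0411026 ≈ 0.114

0.114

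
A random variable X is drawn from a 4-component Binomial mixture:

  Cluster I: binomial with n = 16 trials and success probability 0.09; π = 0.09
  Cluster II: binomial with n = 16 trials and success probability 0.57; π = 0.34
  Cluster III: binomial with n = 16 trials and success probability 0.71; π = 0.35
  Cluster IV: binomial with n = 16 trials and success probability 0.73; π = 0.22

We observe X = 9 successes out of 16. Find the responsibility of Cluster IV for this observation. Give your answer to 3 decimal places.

Apply Bayes' rule: the posterior for each component is proportional to its prior times its likelihood at x.
Binomial probabilities:
  L_I = C(16,9)·0.09^9·0.91^7 = 11440·3.8742e-10·0.516761 = 2.29033e-06
  L_II = C(16,9)·0.57^9·0.43^7 = 11440·0.00635146·0.00271819 = 0.197505
  L_III = C(16,9)·0.71^9·0.29^7 = 11440·0.0458485·0.000172499 = 0.0904768
  L_IV = C(16,9)·0.73^9·0.27^7 = 11440·0.0588716·0.000104604 = 0.0704495
Weight by the priors:
  π_I·L_I = 0.09 × 2.29033e-06 = 2.0613e-07
  π_II·L_II = 0.34 × 0.197505 = 0.0671518
  π_III·L_III = 0.35 × 0.0904768 = 0.0316669
  π_IV·L_IV = 0.22 × 0.0704495 = 0.0154989
Denominator: 2.0613e-07 + 0.0671518 + 0.0316669 + 0.0154989 = 0.114318
P(Cluster IV | 9 successes out of 16) ≈ 0.136

0.136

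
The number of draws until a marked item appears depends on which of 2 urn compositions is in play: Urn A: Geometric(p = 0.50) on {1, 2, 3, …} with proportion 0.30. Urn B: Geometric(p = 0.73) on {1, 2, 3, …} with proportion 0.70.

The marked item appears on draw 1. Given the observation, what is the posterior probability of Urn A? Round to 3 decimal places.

P(component k | x) = w_k·f_k(x) / marginal(x), where marginal(x) = Σ_j w_j·f_j(x).
Evaluate each component's likelihood at the observed value:
  L_A = 0.5
  L_B = 0.73
Weight by the priors:
  w_A·L_A = 0.30 × 0.5 = 0.15
  w_B·L_B = 0.70 × 0.73 = 0.511
Marginal: 0.15 + 0.511 = 0.661
P(Urn A | data) ≈ 0.227

0.227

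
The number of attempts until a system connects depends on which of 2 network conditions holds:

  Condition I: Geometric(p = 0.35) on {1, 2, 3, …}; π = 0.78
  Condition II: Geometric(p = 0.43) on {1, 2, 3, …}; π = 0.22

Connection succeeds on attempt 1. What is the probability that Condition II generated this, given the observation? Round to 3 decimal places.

P(component k | x) = w_k·f_k(x) / marginal(x), where marginal(x) = Σ_j w_j·f_j(x).
Component likelihoods at x = 1:
  L_I = 0.35
  L_II = 0.43
Multiply by the mixture weights:
  w_I·L_I = 0.78 × 0.35 = 0.273
  w_II·L_II = 0.22 × 0.43 = 0.0946
Normaliser: 0.273 + 0.0946 = 0.3676
So the posterior for Condition II is 0.0946 / 0.3676 ≈ 0.257.

0.257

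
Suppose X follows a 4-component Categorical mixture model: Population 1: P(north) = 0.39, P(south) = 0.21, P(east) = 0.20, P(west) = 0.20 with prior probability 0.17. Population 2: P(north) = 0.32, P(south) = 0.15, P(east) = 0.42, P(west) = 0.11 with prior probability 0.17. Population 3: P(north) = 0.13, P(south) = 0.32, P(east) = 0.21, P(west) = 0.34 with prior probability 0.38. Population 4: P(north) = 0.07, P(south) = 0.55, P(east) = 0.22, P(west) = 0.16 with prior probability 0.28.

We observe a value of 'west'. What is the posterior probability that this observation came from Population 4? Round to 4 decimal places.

0.1976

Posterior ∝ prior × likelihood, so P(k | x) ∝ π_k f_k(x); normalise over all components.
Component likelihoods at x = 'west':
  p_1 = 0.2
  p_2 = 0.11
  p_3 = 0.34
  p_4 = 0.16
Prior × likelihood for each component:
  π_1·p_1 = 0.17 × 0.2 = 0.034
  π_2·p_2 = 0.17 × 0.11 = 0.0187
  π_3·p_3 = 0.38 × 0.34 = 0.1292
  π_4·p_4 = 0.28 × 0.16 = 0.0448
Sum: 0.034 + 0.0187 + 0.1292 + 0.0448 = 0.2267
So the posterior for Population 4 is 0.0448 / 0.2267 ≈ 0.1976.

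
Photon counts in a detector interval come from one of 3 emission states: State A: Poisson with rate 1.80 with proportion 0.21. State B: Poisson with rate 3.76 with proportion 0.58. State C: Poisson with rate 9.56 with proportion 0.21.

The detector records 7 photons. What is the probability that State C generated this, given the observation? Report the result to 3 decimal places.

Apply Bayes' rule: the posterior for each component is proportional to its prior times its likelihood at x.
Component likelihoods at x = 7 photons:
  f_A = e^(−1.80)·1.80^7/7! = 0.00200792
  f_B = e^(−3.76)·3.76^7/7! = 0.0490837
  f_C = e^(−9.56)·9.56^7/7! = 0.102075
Prior × likelihood for each component:
  π_A·f_A = 0.21 × 0.00200792 = 0.000421664
  π_B·f_B = 0.58 × 0.0490837 = 0.0284685
  π_C·f_C = 0.21 × 0.102075 = 0.0214358
Normaliser: 0.000421664 + 0.0284685 + 0.0214358 = 0.050326
So the posterior for State C is 0.0214358 / 0.050326 ≈ 0.426.

0.426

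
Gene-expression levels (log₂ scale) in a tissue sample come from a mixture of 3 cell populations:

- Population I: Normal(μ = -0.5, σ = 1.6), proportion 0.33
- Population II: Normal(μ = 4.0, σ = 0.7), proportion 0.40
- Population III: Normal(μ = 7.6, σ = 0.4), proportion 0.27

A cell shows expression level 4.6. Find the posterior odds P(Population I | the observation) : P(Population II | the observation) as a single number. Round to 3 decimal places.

Posterior odds = (π_i f_i(x)) / (π_j f_j(x)); the normalising sum cancels.
Normal densities:
  L_I = (1/(1.6·√(2π)))·exp(−(4.6−-0.5)²/(2·1.6²)) = 0.249339·exp(-5.08008) = 0.00155074
  L_II = (1/(0.7·√(2π)))·exp(−(4.6−4.0)²/(2·0.7²)) = 0.569918·exp(-0.36735) = 0.394707
  L_III = (1/(0.4·√(2π)))·exp(−(4.6−7.6)²/(2·0.4²)) = 0.997356·exp(-28.12500) = 6.0858e-13
0.000511746 / 0.157883 ≈ 0.003

0.003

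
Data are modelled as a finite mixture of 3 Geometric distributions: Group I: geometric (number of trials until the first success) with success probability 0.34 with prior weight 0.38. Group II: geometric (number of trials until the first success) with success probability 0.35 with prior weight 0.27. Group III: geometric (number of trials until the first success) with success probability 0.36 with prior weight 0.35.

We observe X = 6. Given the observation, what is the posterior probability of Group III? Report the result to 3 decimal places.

0.333

P(component k | x) = π_k·f_k(x) / marginal(x), where marginal(x) = Σ_j π_j·f_j(x).
Geometric probabilities:
  p_I = 0.34·(1−0.34)^5 = 0.34·0.125233 = 0.0425793
  p_II = 0.35·(1−0.35)^5 = 0.35·0.116029 = 0.0406102
  p_III = 0.36·(1−0.36)^5 = 0.36·0.107374 = 0.0386547
Unnormalised posteriors:
  π_I·p_I = 0.38 × 0.0425793 = 0.0161801
  π_II·p_II = 0.27 × 0.0406102 = 0.0109647
  π_III·p_III = 0.35 × 0.0386547 = 0.0135291
Denominator: 0.0161801 + 0.0109647 + 0.0135291 = 0.040674
So the posterior for Group III is 0.0135291 / 0.040674 ≈ 0.333.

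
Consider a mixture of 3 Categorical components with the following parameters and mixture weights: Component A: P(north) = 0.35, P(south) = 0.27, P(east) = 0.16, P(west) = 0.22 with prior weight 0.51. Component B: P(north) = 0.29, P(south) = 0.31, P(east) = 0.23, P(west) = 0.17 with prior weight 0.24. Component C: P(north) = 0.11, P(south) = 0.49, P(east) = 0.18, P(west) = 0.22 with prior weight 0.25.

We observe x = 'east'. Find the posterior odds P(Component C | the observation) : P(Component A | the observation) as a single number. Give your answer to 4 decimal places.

Only the two components matter; the odds are (π_i f_i(x)) / (π_j f_j(x)).
Categorical probabilities:
  L_A = P(east | comp) = 0.16
  L_B = P(east | comp) = 0.23
  L_C = P(east | comp) = 0.18
Posterior odds = (π_C·L_C) / (π_A·L_A) = (0.25·0.18) / (0.51·0.16) = 0.045 / 0.0816 ≈ 0.5515

0.5515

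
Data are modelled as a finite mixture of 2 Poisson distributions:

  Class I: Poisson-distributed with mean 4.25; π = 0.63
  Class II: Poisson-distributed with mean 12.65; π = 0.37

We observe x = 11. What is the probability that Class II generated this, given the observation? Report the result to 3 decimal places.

0.955

The responsibility of component k is P(Z=k) f_k(x) divided by Σ_j P(Z=j) f_j(x).
Poisson probabilities:
  L_I = 0.00291992
  L_II = 0.106663
Weight by the priors:
  P(Z=I)·L_I = 0.63 × 0.00291992 = 0.00183955
  P(Z=II)·L_II = 0.37 × 0.106663 = 0.0394654
Denominator: 0.00183955 + 0.0394654 = 0.041305
P(Class II | 11) ≈ 0.955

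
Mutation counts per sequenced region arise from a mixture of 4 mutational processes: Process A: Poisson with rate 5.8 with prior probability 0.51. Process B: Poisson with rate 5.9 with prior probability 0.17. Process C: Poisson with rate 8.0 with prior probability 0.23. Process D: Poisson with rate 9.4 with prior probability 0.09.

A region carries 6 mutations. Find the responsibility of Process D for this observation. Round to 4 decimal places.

0.0495

P(component k | x) = P(Z=k)·f_k(x) / marginal(x), where marginal(x) = Σ_j P(Z=j)·f_j(x).
Evaluate each component's likelihood at the observed value:
  f_A = e^(−5.8)·5.8^6/6! = 0.160076
  f_B = e^(−5.9)·5.9^6/6! = 0.160488
  f_C = e^(−8.0)·8.0^6/6! = 0.122138
  f_D = e^(−9.4)·9.4^6/6! = 0.0792623
Prior × likelihood for each component:
  P(Z=A)·f_A = 0.51 × 0.160076 = 0.081639
  P(Z=B)·f_B = 0.17 × 0.160488 = 0.0272829
  P(Z=C)·f_C = 0.23 × 0.122138 = 0.0280918
  P(Z=D)·f_D = 0.09 × 0.0792623 = 0.0071336
Evidence: 0.081639 + 0.0272829 + 0.0280918 + 0.0071336 = 0.144147
P(Process D | x) = 0.0071336 / 0.144147 ≈ 0.0495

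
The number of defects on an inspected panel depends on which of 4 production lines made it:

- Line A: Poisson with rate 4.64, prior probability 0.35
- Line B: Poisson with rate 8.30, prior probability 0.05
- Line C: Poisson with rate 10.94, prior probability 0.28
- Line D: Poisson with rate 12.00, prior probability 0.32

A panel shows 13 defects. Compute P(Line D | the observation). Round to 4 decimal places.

0.5498

The responsibility of component k is P(Z=k) f_k(x) divided by Σ_j P(Z=j) f_j(x).
Component likelihoods at x = 13 defects:
  f_A = 0.000716683
  f_B = 0.0354071
  f_C = 0.0915721
  f_D = 0.10557
Weight by the priors:
  P(Z=A)·f_A = 0.35 × 0.000716683 = 0.000250839
  P(Z=B)·f_B = 0.05 × 0.0354071 = 0.00177036
  P(Z=C)·f_C = 0.28 × 0.0915721 = 0.0256402
  P(Z=D)·f_D = 0.32 × 0.10557 = 0.0337825
Denominator: 0.000250839 + 0.00177036 + 0.0256402 + 0.0337825 = 0.0614439
Responsibility of Line D: 0.0337825 / 0.0614439 ≈ 0.5498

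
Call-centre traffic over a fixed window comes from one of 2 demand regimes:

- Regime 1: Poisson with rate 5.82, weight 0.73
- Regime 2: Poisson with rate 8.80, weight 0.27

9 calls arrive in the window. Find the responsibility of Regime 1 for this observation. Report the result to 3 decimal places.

Apply Bayes' rule: the posterior for each component is proportional to its prior times its likelihood at x.
Evaluate each component's likelihood at the observed value:
  f_1 = 0.0626542
  f_2 = 0.131459
Unnormalised posteriors:
  π_1·f_1 = 0.73 × 0.0626542 = 0.0457375
  π_2·f_2 = 0.27 × 0.131459 = 0.0354939
Evidence: 0.0457375 + 0.0354939 = 0.0812314
P(Regime 1 | the observation) ≈ 0.563

0.563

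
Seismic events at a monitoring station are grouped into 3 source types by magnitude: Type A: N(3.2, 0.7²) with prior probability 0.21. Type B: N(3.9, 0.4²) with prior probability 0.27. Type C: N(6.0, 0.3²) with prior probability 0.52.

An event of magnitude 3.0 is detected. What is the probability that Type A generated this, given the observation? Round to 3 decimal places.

P(component k | x) = P(Z=k)·f_k(x) / marginal(x), where marginal(x) = Σ_j P(Z=j)·f_j(x).
Normal densities:
  p_A = (1/(0.7·√(2π)))·exp(−(3.0−3.2)²/(2·0.7²)) = 0.569918·exp(-0.04082) = 0.547124
  p_B = (1/(0.4·√(2π)))·exp(−(3.0−3.9)²/(2·0.4²)) = 0.997356·exp(-2.53125) = 0.0793491
  p_C = (1/(0.3·√(2π)))·exp(−(3.0−6.0)²/(2·0.3²)) = 1.329808·exp(-50.00000) = 2.56487e-22
Unnormalised posteriors:
  P(Z=A)·p_A = 0.21 × 0.547124 = 0.114896
  P(Z=B)·p_B = 0.27 × 0.0793491 = 0.0214243
  P(Z=C)·p_C = 0.52 × 2.56487e-22 = 1.33373e-22
Marginal: 0.114896 + 0.0214243 + 1.33373e-22 = 0.13632
P(Type A | x) = 0.114896 / 0.13632 ≈ 0.843

0.843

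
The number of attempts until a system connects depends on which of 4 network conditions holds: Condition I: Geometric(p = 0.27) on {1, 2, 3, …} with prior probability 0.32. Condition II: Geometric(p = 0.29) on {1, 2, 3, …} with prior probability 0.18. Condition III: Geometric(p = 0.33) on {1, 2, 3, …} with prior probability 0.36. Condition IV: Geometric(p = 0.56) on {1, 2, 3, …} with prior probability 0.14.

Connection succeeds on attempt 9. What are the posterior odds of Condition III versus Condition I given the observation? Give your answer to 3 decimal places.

Posterior odds = (π_i f_i(x)) / (π_j f_j(x)); the normalising sum cancels.
Component likelihoods at x = 9:
  p_I = 0.27·(1−0.27)^8 = 0.27·0.080646 = 0.0217744
  p_II = 0.29·(1−0.29)^8 = 0.29·0.0645754 = 0.0187269
  p_III = 0.33·(1−0.33)^8 = 0.33·0.0406068 = 0.0134002
  p_IV = 0.56·(1−0.56)^8 = 0.56·0.00140482 = 0.000786701
Posterior odds = (π_III·p_III) / (π_I·p_I) = (0.36·0.0134002) / (0.32·0.0217744) = 0.00482408 / 0.00696782 ≈ 0.692

0.692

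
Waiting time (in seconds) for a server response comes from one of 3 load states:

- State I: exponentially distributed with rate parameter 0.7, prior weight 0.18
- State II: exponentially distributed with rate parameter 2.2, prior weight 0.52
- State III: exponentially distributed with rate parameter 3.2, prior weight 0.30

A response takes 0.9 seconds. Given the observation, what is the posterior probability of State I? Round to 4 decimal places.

By Bayes' theorem, P(k | x) = π_k f_k(x) / Σ_j π_j f_j(x).
Exponential densities:
  p_I = 0.372814
  p_II = 0.303752
  p_III = 0.179631
Weight by the priors:
  π_I·p_I = 0.18 × 0.372814 = 0.0671066
  π_II·p_II = 0.52 × 0.303752 = 0.157951
  π_III·p_III = 0.30 × 0.179631 = 0.0538894
Evidence: 0.0671066 + 0.157951 + 0.0538894 = 0.278947
Responsibility of State I: 0.0671066 / 0.278947 ≈ 0.2406

0.2406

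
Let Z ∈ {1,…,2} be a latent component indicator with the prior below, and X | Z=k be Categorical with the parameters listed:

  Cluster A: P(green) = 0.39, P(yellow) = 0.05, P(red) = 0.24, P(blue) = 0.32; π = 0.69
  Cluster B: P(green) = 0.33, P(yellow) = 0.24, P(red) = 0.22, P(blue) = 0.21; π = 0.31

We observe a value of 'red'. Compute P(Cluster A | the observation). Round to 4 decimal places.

0.7083

P(component k | x) = P(Z=k)·f_k(x) / marginal(x), where marginal(x) = Σ_j P(Z=j)·f_j(x).
Evaluate each component's likelihood at the observed value:
  p_A = P(red | comp) = 0.24
  p_B = P(red | comp) = 0.22
Unnormalised posteriors:
  P(Z=A)·p_A = 0.69 × 0.24 = 0.1656
  P(Z=B)·p_B = 0.31 × 0.22 = 0.0682
Evidence: 0.1656 + 0.0682 = 0.2338
P(Cluster A | x) ≈ 0.7083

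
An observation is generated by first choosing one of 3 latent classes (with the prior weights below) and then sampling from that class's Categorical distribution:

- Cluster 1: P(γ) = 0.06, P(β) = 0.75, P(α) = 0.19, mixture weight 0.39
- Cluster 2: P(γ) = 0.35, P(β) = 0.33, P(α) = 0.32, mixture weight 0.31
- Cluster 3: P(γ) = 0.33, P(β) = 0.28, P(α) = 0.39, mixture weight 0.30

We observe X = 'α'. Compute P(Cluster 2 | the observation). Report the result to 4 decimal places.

Posterior ∝ prior × likelihood, so P(k | x) ∝ P(Z=k) f_k(x); normalise over all components.
Component likelihoods at x = 'α':
  f_1 = 0.19
  f_2 = 0.32
  f_3 = 0.39
Unnormalised posteriors:
  P(Z=1)·f_1 = 0.39 × 0.19 = 0.0741
  P(Z=2)·f_2 = 0.31 × 0.32 = 0.0992
  P(Z=3)·f_3 = 0.30 × 0.39 = 0.117
Evidence: 0.0741 + 0.0992 + 0.117 = 0.2903
So the posterior for Cluster 2 is 0.0992 / 0.2903 ≈ 0.3417.

0.3417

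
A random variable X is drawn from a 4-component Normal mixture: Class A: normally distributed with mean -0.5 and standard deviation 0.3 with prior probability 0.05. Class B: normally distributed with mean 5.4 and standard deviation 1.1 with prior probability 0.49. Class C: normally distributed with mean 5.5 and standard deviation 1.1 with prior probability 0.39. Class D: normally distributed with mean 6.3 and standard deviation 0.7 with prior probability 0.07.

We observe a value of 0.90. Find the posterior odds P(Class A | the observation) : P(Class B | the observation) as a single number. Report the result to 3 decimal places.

The posterior odds equal the prior odds times the likelihood ratio: (w_i/w_j)·(f_i(x)/f_j(x)).
Component likelihoods at x = 0.90:
  f_A = 2.48202e-05
  f_B = 8.42251e-05
  f_C = 5.78273e-05
  f_D = 6.81295e-14
Posterior odds = (w_A·f_A) / (w_B·f_B) = (0.05·2.48202e-05) / (0.49·8.42251e-05) = 1.24101e-06 / 4.12703e-05 ≈ 0.030

0.030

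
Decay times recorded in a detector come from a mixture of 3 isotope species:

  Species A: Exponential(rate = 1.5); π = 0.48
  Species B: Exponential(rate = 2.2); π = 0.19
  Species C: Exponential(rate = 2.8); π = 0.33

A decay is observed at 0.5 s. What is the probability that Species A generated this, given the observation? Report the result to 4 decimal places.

Apply Bayes' rule: the posterior for each component is proportional to its prior times its likelihood at x.
Evaluate each component's likelihood at the observed value:
  p_A = 1.5·e^(−1.5·0.5) = 1.5·e^(−0.7500) = 0.70855
  p_B = 2.2·e^(−2.2·0.5) = 2.2·e^(−1.1000) = 0.732316
  p_C = 2.8·e^(−2.8·0.5) = 2.8·e^(−1.4000) = 0.690471
Weight by the priors:
  P(Z=A)·p_A = 0.48 × 0.70855 = 0.340104
  P(Z=B)·p_B = 0.19 × 0.732316 = 0.13914
  P(Z=C)·p_C = 0.33 × 0.690471 = 0.227856
Evidence: 0.340104 + 0.13914 + 0.227856 = 0.7071
Responsibility of Species A: 0.340104 / 0.7071 ≈ 0.4810

0.4810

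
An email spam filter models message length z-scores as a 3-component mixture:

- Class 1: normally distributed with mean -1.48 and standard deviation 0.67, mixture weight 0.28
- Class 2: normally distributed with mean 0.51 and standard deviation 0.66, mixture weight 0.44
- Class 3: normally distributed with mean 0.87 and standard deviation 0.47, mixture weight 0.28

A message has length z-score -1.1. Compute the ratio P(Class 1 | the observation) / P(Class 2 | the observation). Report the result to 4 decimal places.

10.4590

Since P(k|x) ∝ π_k f_k(x), the posterior odds are π_i f_i(x) / (π_j f_j(x)).
Evaluate each component's likelihood at the observed value:
  L_1 = (1/(0.67·√(2π)))·exp(−(-1.1−-1.48)²/(2·0.67²)) = 0.595436·exp(-0.16084) = 0.506972
  L_2 = (1/(0.66·√(2π)))·exp(−(-1.1−0.51)²/(2·0.66²)) = 0.604458·exp(-2.97532) = 0.0308461
  L_3 = (1/(0.47·√(2π)))·exp(−(-1.1−0.87)²/(2·0.47²)) = 0.848813·exp(-8.78429) = 0.00012997
Posterior odds = (π_1·L_1) / (π_2·L_2) = (0.28·0.506972) / (0.44·0.0308461) = 0.141952 / 0.0135723 ≈ 10.4590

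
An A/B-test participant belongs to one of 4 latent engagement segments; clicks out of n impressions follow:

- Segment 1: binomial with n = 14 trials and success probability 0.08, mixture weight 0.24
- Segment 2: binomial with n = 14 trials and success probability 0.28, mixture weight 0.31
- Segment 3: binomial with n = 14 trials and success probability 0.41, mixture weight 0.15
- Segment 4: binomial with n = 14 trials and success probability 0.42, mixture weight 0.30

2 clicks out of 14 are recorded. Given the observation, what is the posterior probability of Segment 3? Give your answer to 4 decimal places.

0.0387

P(component k | x) = π_k·f_k(x) / marginal(x), where marginal(x) = Σ_j π_j·f_j(x).
Evaluate each component's likelihood at the observed value:
  f_1 = 0.214129
  f_2 = 0.138467
  f_3 = 0.0272166
  f_4 = 0.0232635
Weight by the priors:
  π_1·f_1 = 0.24 × 0.214129 = 0.0513909
  π_2·f_2 = 0.31 × 0.138467 = 0.0429249
  π_3·f_3 = 0.15 × 0.0272166 = 0.00408248
  π_4·f_4 = 0.30 × 0.0232635 = 0.00697906
Sum: 0.0513909 + 0.0429249 + 0.00408248 + 0.00697906 = 0.105377
Responsibility of Segment 3: 0.00408248 / 0.105377 ≈ 0.0387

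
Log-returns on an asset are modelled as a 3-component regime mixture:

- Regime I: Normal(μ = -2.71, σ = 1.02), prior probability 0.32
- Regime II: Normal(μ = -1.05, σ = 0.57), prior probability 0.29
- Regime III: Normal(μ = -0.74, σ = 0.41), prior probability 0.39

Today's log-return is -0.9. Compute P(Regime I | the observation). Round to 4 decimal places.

0.0452

By Bayes' theorem, P(k | x) = w_k f_k(x) / Σ_j w_j f_j(x).
Component likelihoods at x = -0.9:
  f_I = 0.0810099
  f_II = 0.676079
  f_III = 0.901689
Prior × likelihood for each component:
  w_I·f_I = 0.32 × 0.0810099 = 0.0259232
  w_II·f_II = 0.29 × 0.676079 = 0.196063
  w_III·f_III = 0.39 × 0.901689 = 0.351659
Sum: 0.0259232 + 0.196063 + 0.351659 = 0.573645
Responsibility of Regime I: 0.0259232 / 0.573645 ≈ 0.0452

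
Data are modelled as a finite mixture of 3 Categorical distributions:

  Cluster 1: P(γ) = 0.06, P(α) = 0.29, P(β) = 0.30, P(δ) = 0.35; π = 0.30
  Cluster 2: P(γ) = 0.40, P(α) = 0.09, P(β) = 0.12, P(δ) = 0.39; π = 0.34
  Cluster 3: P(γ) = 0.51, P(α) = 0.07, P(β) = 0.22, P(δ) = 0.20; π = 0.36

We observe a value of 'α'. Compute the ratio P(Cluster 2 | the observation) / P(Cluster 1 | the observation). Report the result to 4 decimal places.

Since P(k|x) ∝ π_k f_k(x), the posterior odds are π_i f_i(x) / (π_j f_j(x)).
Categorical probabilities:
  f_1 = 0.29
  f_2 = 0.09
  f_3 = 0.07
Posterior odds = (π_2·f_2) / (π_1·f_1) = (0.34·0.09) / (0.30·0.29) = 0.0306 / 0.087 ≈ 0.3517

0.3517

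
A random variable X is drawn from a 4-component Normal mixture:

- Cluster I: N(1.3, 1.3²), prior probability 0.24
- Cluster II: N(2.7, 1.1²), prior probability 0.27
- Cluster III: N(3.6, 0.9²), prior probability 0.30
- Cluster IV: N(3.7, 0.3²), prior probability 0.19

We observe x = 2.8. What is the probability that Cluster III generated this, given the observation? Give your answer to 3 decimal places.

0.393

The responsibility of component k is P(Z=k) f_k(x) divided by Σ_j P(Z=j) f_j(x).
Evaluate each component's likelihood at the observed value:
  L_I = 0.157712
  L_II = 0.361179
  L_III = 0.298603
  L_IV = 0.0147728
Unnormalised posteriors:
  P(Z=I)·L_I = 0.24 × 0.157712 = 0.0378509
  P(Z=II)·L_II = 0.27 × 0.361179 = 0.0975184
  P(Z=III)·L_III = 0.30 × 0.298603 = 0.089581
  P(Z=IV)·L_IV = 0.19 × 0.0147728 = 0.00280684
Normaliser: 0.0378509 + 0.0975184 + 0.089581 + 0.00280684 = 0.227757
P(Cluster III | 2.8) = 0.089581 / 0.227757 ≈ 0.393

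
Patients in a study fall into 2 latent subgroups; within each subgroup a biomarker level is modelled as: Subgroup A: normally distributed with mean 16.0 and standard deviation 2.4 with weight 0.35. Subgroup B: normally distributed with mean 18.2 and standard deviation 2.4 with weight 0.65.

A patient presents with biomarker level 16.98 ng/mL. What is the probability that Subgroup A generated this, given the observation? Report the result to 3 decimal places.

0.360

Posterior ∝ prior × likelihood, so P(k | x) ∝ w_k f_k(x); normalise over all components.
Normal densities:
  L_A = (1/(2.4·√(2π)))·exp(−(16.98−16.0)²/(2·2.4²)) = 0.166226·exp(-0.08337) = 0.15293
  L_B = (1/(2.4·√(2π)))·exp(−(16.98−18.2)²/(2·2.4²)) = 0.166226·exp(-0.12920) = 0.146079
Multiply by the mixture weights:
  w_A·L_A = 0.35 × 0.15293 = 0.0535255
  w_B·L_B = 0.65 × 0.146079 = 0.0949513
Denominator: 0.0535255 + 0.0949513 = 0.148477
P(Subgroup A | 16.98 ng/mL) ≈ 0.360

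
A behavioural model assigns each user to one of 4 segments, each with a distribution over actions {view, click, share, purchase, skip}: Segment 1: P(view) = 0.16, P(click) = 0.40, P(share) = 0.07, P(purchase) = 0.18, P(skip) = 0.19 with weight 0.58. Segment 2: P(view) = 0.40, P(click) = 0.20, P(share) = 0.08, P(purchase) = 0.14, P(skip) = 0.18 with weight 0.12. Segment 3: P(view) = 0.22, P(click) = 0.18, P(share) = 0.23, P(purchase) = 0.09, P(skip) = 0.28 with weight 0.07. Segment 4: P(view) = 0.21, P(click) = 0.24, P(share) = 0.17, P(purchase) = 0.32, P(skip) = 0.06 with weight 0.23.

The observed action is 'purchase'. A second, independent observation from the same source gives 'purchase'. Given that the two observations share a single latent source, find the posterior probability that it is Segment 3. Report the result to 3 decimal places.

P(component k | x) = P(Z=k)·f_k(x) / marginal(x), where marginal(x) = Σ_j P(Z=j)·f_j(x).
Since both observations come from the same component, the likelihood for component k is f_k(x₁)·f_k(x₂).
  L_1 = [0.18] × [0.18] = 0.0324
  L_2 = [0.14] × [0.14] = 0.0196
  L_3 = [0.09] × [0.09] = 0.0081
  L_4 = [0.32] × [0.32] = 0.1024
Prior × likelihood for each component:
  P(Z=1)·L_1 = 0.58 × 0.0324 = 0.018792
  P(Z=2)·L_2 = 0.12 × 0.0196 = 0.002352
  P(Z=3)·L_3 = 0.07 × 0.0081 = 0.000567
  P(Z=4)·L_4 = 0.23 × 0.1024 = 0.023552
Normaliser: 0.018792 + 0.002352 + 0.000567 + 0.023552 = 0.045263
P(Segment 3 | x) = 0.000567 / 0.045263 ≈ 0.013

0.013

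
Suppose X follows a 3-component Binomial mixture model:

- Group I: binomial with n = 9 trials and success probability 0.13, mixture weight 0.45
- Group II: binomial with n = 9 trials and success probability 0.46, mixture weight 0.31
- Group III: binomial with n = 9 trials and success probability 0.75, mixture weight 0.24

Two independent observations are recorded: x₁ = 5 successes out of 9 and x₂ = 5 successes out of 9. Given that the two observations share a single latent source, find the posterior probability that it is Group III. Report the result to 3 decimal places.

P(component k | x) = P(Z=k)·f_k(x) / marginal(x), where marginal(x) = Σ_j P(Z=j)·f_j(x).
Since both observations come from the same component, the likelihood for component k is f_k(x₁)·f_k(x₂).
  f_I = [C(9,5)·0.13^5·0.87^4 = 126·3.71293e-05·0.572898 = 0.00268018] × [0.00268018] = 7.18338e-06
  f_II = [C(9,5)·0.46^5·0.54^4 = 126·0.0205963·0.0850306 = 0.220666] × [0.220666] = 0.0486933
  f_III = [C(9,5)·0.75^5·0.25^4 = 126·0.237305·0.00390625 = 0.116798] × [0.116798] = 0.0136419
Weight by the priors:
  P(Z=I)·f_I = 0.45 × 7.18338e-06 = 3.23252e-06
  P(Z=II)·f_II = 0.31 × 0.0486933 = 0.0150949
  P(Z=III)·f_III = 0.24 × 0.0136419 = 0.00327405
Denominator: 3.23252e-06 + 0.0150949 + 0.00327405 = 0.0183722
So the posterior for Group III is 0.00327405 / 0.0183722 ≈ 0.178.

0.178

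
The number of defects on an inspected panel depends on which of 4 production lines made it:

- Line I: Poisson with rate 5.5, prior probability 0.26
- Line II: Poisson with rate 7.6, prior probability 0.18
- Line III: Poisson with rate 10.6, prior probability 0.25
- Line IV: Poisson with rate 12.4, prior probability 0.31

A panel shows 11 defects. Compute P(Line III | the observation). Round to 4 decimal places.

By Bayes' theorem, P(k | x) = π_k f_k(x) / Σ_j π_j f_j(x).
Evaluate each component's likelihood at the observed value:
  L_I = 0.0142631
  L_II = 0.061257
  L_III = 0.118492
  L_IV = 0.109959
Multiply by the mixture weights:
  π_I·L_I = 0.26 × 0.0142631 = 0.00370841
  π_II·L_II = 0.18 × 0.061257 = 0.0110263
  π_III·L_III = 0.25 × 0.118492 = 0.0296229
  π_IV·L_IV = 0.31 × 0.109959 = 0.0340873
Marginal: 0.00370841 + 0.0110263 + 0.0296229 + 0.0340873 = 0.0784449
P(Line III | 11 defects) ≈ 0.3776

0.3776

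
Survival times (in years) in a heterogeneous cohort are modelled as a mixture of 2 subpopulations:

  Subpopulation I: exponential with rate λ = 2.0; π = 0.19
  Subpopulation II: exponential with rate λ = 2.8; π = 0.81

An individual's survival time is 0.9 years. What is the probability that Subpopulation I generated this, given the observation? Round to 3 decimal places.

Apply Bayes' rule: the posterior for each component is proportional to its prior times its likelihood at x.
Component likelihoods at x = 0.9 years:
  f_I = 2.0·e^(−2.0·0.9) = 2.0·e^(−1.8000) = 0.330598
  f_II = 2.8·e^(−2.8·0.9) = 2.8·e^(−2.5200) = 0.225287
Prior × likelihood for each component:
  w_I·f_I = 0.19 × 0.330598 = 0.0628136
  w_II·f_II = 0.81 × 0.225287 = 0.182482
Evidence: 0.0628136 + 0.182482 = 0.245296
Responsibility of Subpopulation I: 0.0628136 / 0.245296 ≈ 0.256

0.256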